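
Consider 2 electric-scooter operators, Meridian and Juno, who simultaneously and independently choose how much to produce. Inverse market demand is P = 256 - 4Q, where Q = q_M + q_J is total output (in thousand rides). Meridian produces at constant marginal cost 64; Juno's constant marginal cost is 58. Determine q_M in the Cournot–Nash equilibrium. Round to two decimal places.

15.50

Meridian's profit: π_M = (256 - 4Q)q_M - (64q_M). Setting ∂π_M/∂q_M = 0: 192 - 8q_M - 4(q_J) = 0.
Juno's first-order condition: 198 - 8q_J - 4(q_M) = 0.
Best responses: q_M = (192 - 4q_J)/8, q_J = (198 - 4q_M)/8.
Substituting one into the other gives q_M = 31/2 and q_J = 17.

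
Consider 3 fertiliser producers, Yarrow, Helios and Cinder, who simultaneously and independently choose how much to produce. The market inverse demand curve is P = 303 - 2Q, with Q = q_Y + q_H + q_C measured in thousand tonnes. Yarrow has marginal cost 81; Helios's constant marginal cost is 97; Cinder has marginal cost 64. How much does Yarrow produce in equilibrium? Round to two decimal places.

27.63

Yarrow's profit: π_Y = (303 - 2Q)q_Y - (81q_Y). Setting ∂π_Y/∂q_Y = 0: 222 - 4q_Y - 2(q_H + q_C) = 0.
Helios's first-order condition: 206 - 4q_H - 2(q_Y + q_C) = 0.
Cinder's profit: π_C = (303 - 2Q)q_C - (64q_C). Setting ∂π_C/∂q_C = 0: 239 - 4q_C - 2(q_Y + q_H) = 0.
Adding the 3 conditions: 667 − 4Q − 4Q = 0, i.e. Q = 667/8.
Back-substituting: q_Y = (222 − 667/4)/2 = 221/8, q_H = (206 − 667/4)/2 = 157/8, q_C = (239 − 667/4)/2 = 289/8.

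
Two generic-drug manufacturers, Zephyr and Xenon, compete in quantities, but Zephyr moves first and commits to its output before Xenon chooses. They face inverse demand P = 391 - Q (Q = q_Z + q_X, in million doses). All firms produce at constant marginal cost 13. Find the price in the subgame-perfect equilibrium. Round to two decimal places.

Solve by backward induction. Given q_Z, the follower Xenon maximises π_X = (391 - q_Z - q_X)q_X - 13q_X.
∂π_X/∂q_X = 378 - q_Z - 2q_X = 0 gives the reaction function q_X = (378 - q_Z)/2.
The leader anticipates this reaction. Substituting into P = 391 - Q gives P = 202 - (1/2)q_Z, so π_Z = (202 - (1/2)q_Z)q_Z - 13q_Z.
The leader's first-order condition 189 - q_Z = 0 yields q_Z = 189.
Then q_X = (378 - 189)/2 = 189/2.
Total output Q = 567/2, so price P = 391 - 567/2 = 215/2.

107.50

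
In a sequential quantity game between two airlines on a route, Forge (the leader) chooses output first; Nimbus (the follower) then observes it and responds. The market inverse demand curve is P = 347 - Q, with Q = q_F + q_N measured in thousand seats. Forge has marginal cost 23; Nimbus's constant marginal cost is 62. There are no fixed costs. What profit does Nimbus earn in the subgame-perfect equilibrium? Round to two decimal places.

The follower Nimbus best-responds to any q_F: π_N = (347 - Q)q_N - 62q_N.
∂π_N/∂q_N = 285 - q_F - 2q_N = 0 gives the reaction function q_N = (285 - q_F)/2.
The leader anticipates this reaction. Substituting into P = 347 - Q gives P = 409/2 - (1/2)q_F, so π_F = (409/2 - (1/2)q_F)q_F - 23q_F.
The leader's first-order condition 363/2 - q_F = 0 yields q_F = 363/2.
Then q_N = (285 - 363/2)/2 = 207/4.
Price P = 347 - 933/4 = 455/4.
Nimbus's profit: (455/4 - 62)·(207/4) = 2678.0625.

2678.06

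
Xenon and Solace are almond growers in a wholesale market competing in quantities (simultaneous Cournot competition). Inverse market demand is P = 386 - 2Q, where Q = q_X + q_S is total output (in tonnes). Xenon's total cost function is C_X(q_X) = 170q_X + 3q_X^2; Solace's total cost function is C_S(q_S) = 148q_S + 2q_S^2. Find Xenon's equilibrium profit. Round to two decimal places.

1356.91

Xenon's profit: π_X = (386 - 2Q)q_X - (170q_X + 3q_X²). Setting ∂π_X/∂q_X = 0: 216 - 10q_X - 2(q_S) = 0.
Solace's profit: π_S = (386 - 2Q)q_S - (148q_S + 2q_S²). Setting ∂π_S/∂q_S = 0: 238 - 8q_S - 2(q_X) = 0.
Rearranging gives the reaction functions q_X = (216 - 2q_S)/10 and q_S = (238 - 2q_X)/8.
Solving the pair: q_X = 313/19, q_S = 487/19.
Price P = 386 - 2·(800/19) = 301.7895.
Xenon's profit: 301.7895·(313/19) - 170·(313/19) - 3(313/19)² = 1356.9114.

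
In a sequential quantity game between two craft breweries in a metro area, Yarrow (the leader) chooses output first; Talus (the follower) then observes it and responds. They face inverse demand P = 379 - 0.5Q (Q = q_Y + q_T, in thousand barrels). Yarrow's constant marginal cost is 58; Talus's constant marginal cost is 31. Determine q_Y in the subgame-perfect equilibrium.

The follower Talus best-responds to any q_Y: π_T = (379 - 0.5Q)q_T - 31q_T.
∂π_T/∂q_T = 348 - (1/2)q_Y - q_T = 0 gives the reaction function q_T = (348 - (1/2)q_Y).
Yarrow substitutes q_T(q_Y) into its own profit: π_Y = q_Y(379 - (1/2)q_Y - (348 - (1/2)q_Y)/2) - 58q_Y = (205 - (1/4)q_Y)q_Y - 58q_Y.
The leader's first-order condition 147 - (1/2)q_Y = 0 yields q_Y = 294.
Then q_T = (348 - (1/2)·294) = 201.

294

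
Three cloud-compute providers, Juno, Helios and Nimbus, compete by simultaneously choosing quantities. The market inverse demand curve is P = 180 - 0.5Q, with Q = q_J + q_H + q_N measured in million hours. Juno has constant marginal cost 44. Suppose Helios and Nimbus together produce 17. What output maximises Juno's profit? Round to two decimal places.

127.50

With rivals' combined output fixed at 17, Juno's profit is π_J = (180 - (1/2)·17 - (1/2)q_J)q_J - (44q_J) = (343/2 - (1/2)q_J)q_J - (44q_J).
∂π_J/∂q_J = 255/2 - q_J = 0, so q_J = 255/2.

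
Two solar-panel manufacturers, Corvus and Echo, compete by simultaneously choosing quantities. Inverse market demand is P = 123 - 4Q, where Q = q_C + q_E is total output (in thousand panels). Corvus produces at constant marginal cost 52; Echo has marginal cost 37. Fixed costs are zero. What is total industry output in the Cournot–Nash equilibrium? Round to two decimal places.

Corvus's profit: π_C = (123 - 4Q)q_C - (52q_C). Setting ∂π_C/∂q_C = 0: 71 - 8q_C - 4(q_E) = 0.
Echo's profit: π_E = (123 - 4Q)q_E - (37q_E). Setting ∂π_E/∂q_E = 0: 86 - 8q_E - 4(q_C) = 0.
Best responses: q_C = (71 - 4q_E)/8, q_E = (86 - 4q_C)/8.
Substituting one into the other gives q_C = 14/3 and q_E = 101/12.
Total output Q = 14/3 + 101/12 = 157/12.

13.08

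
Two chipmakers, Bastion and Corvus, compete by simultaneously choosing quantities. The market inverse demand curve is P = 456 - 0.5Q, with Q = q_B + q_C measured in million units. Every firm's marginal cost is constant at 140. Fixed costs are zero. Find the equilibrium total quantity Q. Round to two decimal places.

421.33

A representative firm's profit is π_i = q_i(456 - 0.5Q) - 140q_i.
Setting ∂π_i/∂q_i = 0 with rivals' quantities fixed: 316 - q_i - (1/2)q_j = 0.
With identical firms every q_j equals q_i, so q_j = q_i and 316 = (3/2)q_i, giving q_i = 632/3.
Total output Q = 632/3 + 632/3 = 1264/3.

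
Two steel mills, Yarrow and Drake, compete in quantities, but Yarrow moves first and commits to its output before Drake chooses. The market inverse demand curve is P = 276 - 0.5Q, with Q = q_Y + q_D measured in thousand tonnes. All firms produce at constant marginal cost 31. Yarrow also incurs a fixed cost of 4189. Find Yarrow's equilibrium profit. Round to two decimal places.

10817.25

The follower Drake best-responds to any q_Y: π_D = (276 - 0.5Q)q_D - 31q_D.
Follower FOC: 245 - (1/2)q_Y - q_D = 0, so q_D(q_Y) = (245 - (1/2)q_Y).
Yarrow substitutes q_D(q_Y) into its own profit: π_Y = q_Y(276 - (1/2)q_Y - (245 - (1/2)q_Y)/2) - 31q_Y = (307/2 - (1/4)q_Y)q_Y - 31q_Y.
Maximising: ∂π_Y/∂q_Y = 245/2 - (1/2)q_Y = 0, giving q_Y = 245.
Then q_D = (245 - (1/2)·245) = 245/2.
Price P = 276 - (1/2)·(735/2) = 369/4.
Yarrow's profit: (369/4 - 31)·245 - 4189 = 10817.2500.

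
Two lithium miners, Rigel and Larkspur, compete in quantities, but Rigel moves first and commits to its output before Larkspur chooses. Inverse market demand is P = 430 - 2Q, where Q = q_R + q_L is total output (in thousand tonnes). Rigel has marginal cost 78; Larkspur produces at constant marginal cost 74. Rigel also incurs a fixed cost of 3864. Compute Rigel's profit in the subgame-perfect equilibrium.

3705

The follower Larkspur best-responds to any q_R: π_L = (430 - 2Q)q_L - 74q_L.
∂π_L/∂q_L = 356 - 2q_R - 4q_L = 0 gives the reaction function q_L = (356 - 2q_R)/4.
Rigel substitutes q_L(q_R) into its own profit: π_R = q_R(430 - 2q_R - (356 - 2q_R)/2) - 78q_R = (252 - q_R)q_R - 78q_R.
The leader's first-order condition 174 - 2q_R = 0 yields q_R = 87.
Then q_L = (356 - 2·87)/4 = 91/2.
Price P = 430 - 2·(265/2) = 165.
Rigel's profit: (165 - 78)·87 - 3864 = 3705.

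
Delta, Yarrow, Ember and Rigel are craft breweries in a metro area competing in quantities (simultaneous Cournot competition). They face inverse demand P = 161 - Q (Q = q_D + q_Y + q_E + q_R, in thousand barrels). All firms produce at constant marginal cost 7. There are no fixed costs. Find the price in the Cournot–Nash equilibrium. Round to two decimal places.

37.80

A representative firm's profit is π_i = q_i(161 - Q) - 7q_i.
First-order condition (treating rivals' output as given): 154 - 2q_i - Σ_{j≠i} q_j = 0.
By symmetry each firm produces the same amount; substituting Σ_{j≠i} q_j = 3q_i yields q_i = 154/5.
Total output Q = 616/5, so price P = 161 - 616/5 = 189/5.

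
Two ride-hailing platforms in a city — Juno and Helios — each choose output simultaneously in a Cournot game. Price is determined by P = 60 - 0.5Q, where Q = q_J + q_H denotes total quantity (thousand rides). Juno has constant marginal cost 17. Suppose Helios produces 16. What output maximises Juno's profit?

35

With the rival's output fixed at 16, Juno's profit is π_J = (60 - (1/2)·16 - (1/2)q_J)q_J - (17q_J) = (52 - (1/2)q_J)q_J - (17q_J).
∂π_J/∂q_J = 35 - q_J = 0, so q_J = 35.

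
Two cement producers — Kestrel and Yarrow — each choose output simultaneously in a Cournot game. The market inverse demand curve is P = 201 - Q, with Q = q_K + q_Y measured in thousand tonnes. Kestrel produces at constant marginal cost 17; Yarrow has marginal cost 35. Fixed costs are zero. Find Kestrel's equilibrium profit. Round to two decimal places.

Kestrel's profit: π_K = (201 - Q)q_K - (17q_K). Setting ∂π_K/∂q_K = 0: 184 - 2q_K - (q_Y) = 0.
Yarrow's first-order condition: 166 - 2q_Y - (q_K) = 0.
Rearranging gives the reaction functions q_K = (184 - q_Y)/2 and q_Y = (166 - q_K)/2.
Solving the pair: q_K = 202/3, q_Y = 148/3.
Price P = 201 - 350/3 = 253/3.
Kestrel's profit: (253/3 - 17)·(202/3) = 4533.7778.

4533.78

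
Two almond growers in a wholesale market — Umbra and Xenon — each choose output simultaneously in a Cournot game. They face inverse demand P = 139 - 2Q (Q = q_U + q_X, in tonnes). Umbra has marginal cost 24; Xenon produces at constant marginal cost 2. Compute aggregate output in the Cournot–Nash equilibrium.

42

Umbra's profit: π_U = (139 - 2Q)q_U - (24q_U). Setting ∂π_U/∂q_U = 0: 115 - 4q_U - 2(q_X) = 0.
Xenon's first-order condition: 137 - 4q_X - 2(q_U) = 0.
So q_U = (115 - 2q_X)/4 and q_X = (137 - 2q_U)/4.
Solving the pair: q_U = 31/2, q_X = 53/2.
Total output Q = 31/2 + 53/2 = 42.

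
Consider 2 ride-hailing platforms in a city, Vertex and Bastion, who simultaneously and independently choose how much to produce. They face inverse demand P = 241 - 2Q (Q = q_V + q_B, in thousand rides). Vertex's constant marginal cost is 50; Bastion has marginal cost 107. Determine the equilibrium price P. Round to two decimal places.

Vertex's profit: π_V = (241 - 2Q)q_V - (50q_V). Setting ∂π_V/∂q_V = 0: 191 - 4q_V - 2(q_B) = 0.
Bastion's first-order condition: 134 - 4q_B - 2(q_V) = 0.
Rearranging gives the reaction functions q_V = (191 - 2q_B)/4 and q_B = (134 - 2q_V)/4.
Substituting one into the other gives q_V = 124/3 and q_B = 77/6.
Total output Q = 325/6, so price P = 241 - 2·(325/6) = 398/3.

132.67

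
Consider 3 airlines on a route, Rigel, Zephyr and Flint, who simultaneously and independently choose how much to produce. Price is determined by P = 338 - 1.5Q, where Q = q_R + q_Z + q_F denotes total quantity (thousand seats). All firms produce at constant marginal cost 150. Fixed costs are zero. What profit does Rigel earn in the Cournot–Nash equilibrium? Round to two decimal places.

A representative firm's profit is π_i = q_i(338 - 1.5Q) - 150q_i.
Setting ∂π_i/∂q_i = 0 with rivals' quantities fixed: 188 - 3q_i - (3/2)·Σ_{j≠i} q_j = 0.
By symmetry each firm produces the same amount; substituting Σ_{j≠i} q_j = 2q_i yields q_i = 188/6 = 94/3.
Price P = 338 - (3/2)·94 = 197.
Rigel's profit: (197 - 150)·(94/3) = 1472.6667.

1472.67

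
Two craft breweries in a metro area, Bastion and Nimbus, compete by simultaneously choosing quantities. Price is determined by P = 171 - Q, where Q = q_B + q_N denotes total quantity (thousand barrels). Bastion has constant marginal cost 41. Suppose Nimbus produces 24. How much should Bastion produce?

With the rival's output fixed at 24, Bastion's profit is π_B = (171 - 24 - q_B)q_B - (41q_B) = (147 - q_B)q_B - (41q_B).
∂π_B/∂q_B = 106 - 2q_B = 0, so q_B = 53.

53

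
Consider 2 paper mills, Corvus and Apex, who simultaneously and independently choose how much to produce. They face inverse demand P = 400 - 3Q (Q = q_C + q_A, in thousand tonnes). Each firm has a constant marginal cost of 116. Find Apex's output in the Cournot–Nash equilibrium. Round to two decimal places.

31.56

Each firm earns π_i = (400 - 3Q)q_i - 116q_i.
Setting ∂π_i/∂q_i = 0 with rivals' quantities fixed: 284 - 6q_i - 3q_j = 0.
By symmetry each firm produces the same amount; substituting q_j = q_i yields q_i = 284/9.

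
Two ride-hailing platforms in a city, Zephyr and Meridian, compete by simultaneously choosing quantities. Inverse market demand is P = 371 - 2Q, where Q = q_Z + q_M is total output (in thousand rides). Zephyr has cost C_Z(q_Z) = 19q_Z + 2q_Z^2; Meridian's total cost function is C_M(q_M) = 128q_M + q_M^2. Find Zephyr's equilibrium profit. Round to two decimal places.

Zephyr's profit: π_Z = (371 - 2Q)q_Z - (19q_Z + 2q_Z²). Setting ∂π_Z/∂q_Z = 0: 352 - 8q_Z - 2(q_M) = 0.
Meridian's profit: π_M = (371 - 2Q)q_M - (128q_M + q_M²). Setting ∂π_M/∂q_M = 0: 243 - 6q_M - 2(q_Z) = 0.
Best responses: q_Z = (352 - 2q_M)/8, q_M = (243 - 2q_Z)/6.
Solving the pair: q_Z = 813/22, q_M = 310/11.
Price P = 371 - 2·(1433/22) = 240.7273.
Zephyr's profit: 240.7273·(813/22) - 19·(813/22) - 2(813/22)² = 5462.5537.

5462.55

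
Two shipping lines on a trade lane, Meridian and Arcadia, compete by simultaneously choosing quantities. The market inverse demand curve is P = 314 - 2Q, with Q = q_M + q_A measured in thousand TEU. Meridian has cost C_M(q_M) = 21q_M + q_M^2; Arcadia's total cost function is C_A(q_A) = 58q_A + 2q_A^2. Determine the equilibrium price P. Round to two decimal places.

187.55

Meridian's profit: π_M = (314 - 2Q)q_M - (21q_M + q_M²). Setting ∂π_M/∂q_M = 0: 293 - 6q_M - 2(q_A) = 0.
Arcadia's first-order condition: 256 - 8q_A - 2(q_M) = 0.
Best responses: q_M = (293 - 2q_A)/6, q_A = (256 - 2q_M)/8.
Solving the pair: q_M = 458/11, q_A = 475/22.
Total output Q = 1391/22, so price P = 314 - 2·(1391/22) = 187.5455.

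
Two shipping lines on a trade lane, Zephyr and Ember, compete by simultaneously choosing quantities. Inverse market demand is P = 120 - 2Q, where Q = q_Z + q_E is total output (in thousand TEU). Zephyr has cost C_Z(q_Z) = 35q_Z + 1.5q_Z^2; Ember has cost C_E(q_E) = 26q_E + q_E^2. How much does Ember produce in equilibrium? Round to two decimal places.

12.84

Zephyr's profit: π_Z = (120 - 2Q)q_Z - (35q_Z + (3/2)q_Z²). Setting ∂π_Z/∂q_Z = 0: 85 - 7q_Z - 2(q_E) = 0.
Ember's first-order condition: 94 - 6q_E - 2(q_Z) = 0.
Best responses: q_Z = (85 - 2q_E)/7, q_E = (94 - 2q_Z)/6.
Substituting one into the other gives q_Z = 161/19 and q_E = 244/19.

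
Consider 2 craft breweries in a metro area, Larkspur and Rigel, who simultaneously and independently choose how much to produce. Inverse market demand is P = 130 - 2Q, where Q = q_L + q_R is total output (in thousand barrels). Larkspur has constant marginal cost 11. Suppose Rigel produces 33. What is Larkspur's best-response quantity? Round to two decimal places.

With the rival's output fixed at 33, Larkspur's profit is π_L = (130 - 2·33 - 2q_L)q_L - (11q_L) = (64 - 2q_L)q_L - (11q_L).
∂π_L/∂q_L = 53 - 4q_L = 0, so q_L = 53/4.

13.25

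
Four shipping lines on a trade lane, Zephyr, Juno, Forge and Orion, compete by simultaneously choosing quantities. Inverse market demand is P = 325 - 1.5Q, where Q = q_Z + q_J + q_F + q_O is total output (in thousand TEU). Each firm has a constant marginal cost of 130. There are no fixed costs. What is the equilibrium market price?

A representative firm's profit is π_i = q_i(325 - 1.5Q) - 130q_i.
Setting ∂π_i/∂q_i = 0 with rivals' quantities fixed: 195 - 3q_i - (3/2)·Σ_{j≠i} q_j = 0.
By symmetry each firm produces the same amount; substituting Σ_{j≠i} q_j = 3q_i yields q_i = 195/(15/2) = 26.
Total output Q = 104, so price P = 325 - (3/2)·104 = 169.

169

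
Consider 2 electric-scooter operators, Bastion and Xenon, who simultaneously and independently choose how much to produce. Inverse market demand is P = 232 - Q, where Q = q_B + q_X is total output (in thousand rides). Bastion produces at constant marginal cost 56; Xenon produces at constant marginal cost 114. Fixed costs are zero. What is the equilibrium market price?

Bastion's profit: π_B = (232 - Q)q_B - (56q_B). Setting ∂π_B/∂q_B = 0: 176 - 2q_B - (q_X) = 0.
Xenon's profit: π_X = (232 - Q)q_X - (114q_X). Setting ∂π_X/∂q_X = 0: 118 - 2q_X - (q_B) = 0.
So q_B = (176 - q_X)/2 and q_X = (118 - q_B)/2.
Solving the pair: q_B = 78, q_X = 20.
Total output Q = 98, so price P = 232 - 98 = 134.

134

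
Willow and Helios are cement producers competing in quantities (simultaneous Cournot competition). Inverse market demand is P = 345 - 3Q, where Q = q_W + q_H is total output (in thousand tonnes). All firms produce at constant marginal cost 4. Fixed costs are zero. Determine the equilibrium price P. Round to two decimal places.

A representative firm's profit is π_i = q_i(345 - 3Q) - 4q_i.
Setting ∂π_i/∂q_i = 0 with rivals' quantities fixed: 341 - 6q_i - 3q_j = 0.
By symmetry each firm produces the same amount; substituting q_j = q_i yields q_i = 341/9.
Total output Q = 682/9, so price P = 345 - 3·(682/9) = 353/3.

117.67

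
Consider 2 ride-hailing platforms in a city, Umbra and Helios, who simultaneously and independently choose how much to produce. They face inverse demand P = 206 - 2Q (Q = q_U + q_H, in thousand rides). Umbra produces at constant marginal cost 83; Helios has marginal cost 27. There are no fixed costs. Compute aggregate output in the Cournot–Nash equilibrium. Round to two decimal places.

50.33

Umbra's profit: π_U = (206 - 2Q)q_U - (83q_U). Setting ∂π_U/∂q_U = 0: 123 - 4q_U - 2(q_H) = 0.
Helios's profit: π_H = (206 - 2Q)q_H - (27q_H). Setting ∂π_H/∂q_H = 0: 179 - 4q_H - 2(q_U) = 0.
So q_U = (123 - 2q_H)/4 and q_H = (179 - 2q_U)/4.
Solving the pair: q_U = 67/6, q_H = 235/6.
Total output Q = 67/6 + 235/6 = 151/3.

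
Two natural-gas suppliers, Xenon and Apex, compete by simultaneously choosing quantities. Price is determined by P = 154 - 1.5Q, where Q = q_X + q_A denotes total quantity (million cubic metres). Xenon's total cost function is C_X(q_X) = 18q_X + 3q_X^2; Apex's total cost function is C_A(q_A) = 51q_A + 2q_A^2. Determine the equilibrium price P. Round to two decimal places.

116.46

Xenon's profit: π_X = (154 - 1.5Q)q_X - (18q_X + 3q_X²). Setting ∂π_X/∂q_X = 0: 136 - 9q_X - (3/2)(q_A) = 0.
Apex's first-order condition: 103 - 7q_A - (3/2)(q_X) = 0.
So q_X = (136 - (3/2)q_A)/9 and q_A = (103 - (3/2)q_X)/7.
Substituting one into the other gives q_X = 13.1276 and q_A = 964/81.
Total output Q = 25.0288, so price P = 154 - (3/2)·25.0288 = 116.4568.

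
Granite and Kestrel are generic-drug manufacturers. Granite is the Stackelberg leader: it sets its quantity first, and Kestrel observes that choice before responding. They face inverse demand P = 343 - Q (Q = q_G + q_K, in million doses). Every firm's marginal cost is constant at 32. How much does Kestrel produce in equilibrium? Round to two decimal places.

77.75

The follower Kestrel best-responds to any q_G: π_K = (343 - Q)q_K - 32q_K.
∂π_K/∂q_K = 311 - q_G - 2q_K = 0 gives the reaction function q_K = (311 - q_G)/2.
The leader anticipates this reaction. Substituting into P = 343 - Q gives P = 375/2 - (1/2)q_G, so π_G = (375/2 - (1/2)q_G)q_G - 32q_G.
The leader's first-order condition 311/2 - q_G = 0 yields q_G = 311/2.
Then q_K = (311 - 311/2)/2 = 311/4.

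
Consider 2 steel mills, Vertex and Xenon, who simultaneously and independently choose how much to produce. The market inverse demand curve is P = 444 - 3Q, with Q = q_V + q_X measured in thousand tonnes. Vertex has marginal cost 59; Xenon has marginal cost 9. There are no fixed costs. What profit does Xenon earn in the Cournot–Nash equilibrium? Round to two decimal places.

8712.04

Vertex's profit: π_V = (444 - 3Q)q_V - (59q_V). Setting ∂π_V/∂q_V = 0: 385 - 6q_V - 3(q_X) = 0.
Xenon's first-order condition: 435 - 6q_X - 3(q_V) = 0.
So q_V = (385 - 3q_X)/6 and q_X = (435 - 3q_V)/6.
Solving the pair: q_V = 335/9, q_X = 485/9.
Price P = 444 - 3·(820/9) = 512/3.
Xenon's profit: (512/3 - 9)·(485/9) = 8712.0370.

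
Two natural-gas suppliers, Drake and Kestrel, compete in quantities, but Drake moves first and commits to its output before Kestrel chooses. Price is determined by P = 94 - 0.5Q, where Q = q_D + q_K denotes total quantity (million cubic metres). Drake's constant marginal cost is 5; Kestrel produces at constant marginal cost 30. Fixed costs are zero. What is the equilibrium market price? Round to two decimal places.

Solve by backward induction. Given q_D, the follower Kestrel maximises π_K = (94 - (1/2)q_D - (1/2)q_K)q_K - 30q_K.
Setting the follower's marginal profit to zero, 64 - (1/2)q_D - q_K = 0, i.e. q_K = (64 - (1/2)q_D).
The leader anticipates this reaction. Substituting into P = 94 - 0.5Q gives P = 62 - (1/4)q_D, so π_D = (62 - (1/4)q_D)q_D - 5q_D.
Leader FOC: 57 - (1/2)q_D = 0, so q_D = 114.
Then q_K = (64 - (1/2)·114) = 7.
Total output Q = 121, so price P = 94 - (1/2)·121 = 67/2.

33.50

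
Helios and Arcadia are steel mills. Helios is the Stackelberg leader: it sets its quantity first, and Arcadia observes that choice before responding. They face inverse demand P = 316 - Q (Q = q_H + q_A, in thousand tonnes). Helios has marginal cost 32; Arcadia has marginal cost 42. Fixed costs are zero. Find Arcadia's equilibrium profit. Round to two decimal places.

4032.25

The follower Arcadia best-responds to any q_H: π_A = (316 - Q)q_A - 42q_A.
Setting the follower's marginal profit to zero, 274 - q_H - 2q_A = 0, i.e. q_A = (274 - q_H)/2.
Helios substitutes q_A(q_H) into its own profit: π_H = q_H(316 - q_H - (274 - q_H)/2) - 32q_H = (179 - (1/2)q_H)q_H - 32q_H.
Leader FOC: 147 - q_H = 0, so q_H = 147.
Then q_A = (274 - 147)/2 = 127/2.
Price P = 316 - 421/2 = 211/2.
Arcadia's profit: (211/2 - 42)·(127/2) = 4032.2500.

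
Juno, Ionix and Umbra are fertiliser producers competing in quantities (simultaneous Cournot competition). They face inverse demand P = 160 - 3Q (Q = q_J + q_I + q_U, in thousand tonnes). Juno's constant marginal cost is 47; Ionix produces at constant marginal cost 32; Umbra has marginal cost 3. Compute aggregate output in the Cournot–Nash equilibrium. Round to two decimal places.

33.17

Juno's profit: π_J = (160 - 3Q)q_J - (47q_J). Setting ∂π_J/∂q_J = 0: 113 - 6q_J - 3(q_I + q_U) = 0.
Ionix's profit: π_I = (160 - 3Q)q_I - (32q_I). Setting ∂π_I/∂q_I = 0: 128 - 6q_I - 3(q_J + q_U) = 0.
Umbra's first-order condition: 157 - 6q_U - 3(q_J + q_I) = 0.
Adding the 3 first-order conditions: 398 − 12Q = 0, so Q = 199/6.
Back-substituting: q_J = (113 − 199/2)/3 = 9/2, q_I = (128 − 199/2)/3 = 19/2, q_U = (157 − 199/2)/3 = 115/6.
Total output Q = 9/2 + 19/2 + 115/6 = 199/6.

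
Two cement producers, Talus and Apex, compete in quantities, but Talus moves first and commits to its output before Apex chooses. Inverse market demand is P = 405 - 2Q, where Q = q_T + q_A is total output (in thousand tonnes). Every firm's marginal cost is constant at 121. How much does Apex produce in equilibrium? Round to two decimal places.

Solve by backward induction. Given q_T, the follower Apex maximises π_A = (405 - 2q_T - 2q_A)q_A - 121q_A.
Setting the follower's marginal profit to zero, 284 - 2q_T - 4q_A = 0, i.e. q_A = (284 - 2q_T)/4.
Talus substitutes q_A(q_T) into its own profit: π_T = q_T(405 - 2q_T - (284 - 2q_T)/2) - 121q_T = (263 - q_T)q_T - 121q_T.
Leader FOC: 142 - 2q_T = 0, so q_T = 71.
Then q_A = (284 - 2·71)/4 = 71/2.

35.50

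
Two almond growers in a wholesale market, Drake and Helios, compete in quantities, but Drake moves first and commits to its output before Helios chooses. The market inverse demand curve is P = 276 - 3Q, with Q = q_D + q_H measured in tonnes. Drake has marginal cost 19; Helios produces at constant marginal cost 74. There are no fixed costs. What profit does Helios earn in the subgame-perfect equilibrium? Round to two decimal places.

176.33

The follower Helios best-responds to any q_D: π_H = (276 - 3Q)q_H - 74q_H.
Setting the follower's marginal profit to zero, 202 - 3q_D - 6q_H = 0, i.e. q_H = (202 - 3q_D)/6.
Drake substitutes q_H(q_D) into its own profit: π_D = q_D(276 - 3q_D - (202 - 3q_D)/2) - 19q_D = (175 - (3/2)q_D)q_D - 19q_D.
Leader FOC: 156 - 3q_D = 0, so q_D = 52.
Then q_H = (202 - 3·52)/6 = 23/3.
Price P = 276 - 3·(179/3) = 97.
Helios's profit: (97 - 74)·(23/3) = 529/3.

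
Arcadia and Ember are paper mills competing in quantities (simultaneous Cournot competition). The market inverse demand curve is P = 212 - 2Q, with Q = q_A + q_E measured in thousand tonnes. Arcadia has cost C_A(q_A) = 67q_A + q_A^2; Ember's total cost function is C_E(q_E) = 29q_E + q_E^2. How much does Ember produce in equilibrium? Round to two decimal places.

25.25

Arcadia's profit: π_A = (212 - 2Q)q_A - (67q_A + q_A²). Setting ∂π_A/∂q_A = 0: 145 - 6q_A - 2(q_E) = 0.
Ember's first-order condition: 183 - 6q_E - 2(q_A) = 0.
Rearranging gives the reaction functions q_A = (145 - 2q_E)/6 and q_E = (183 - 2q_A)/6.
Solving the pair: q_A = 63/4, q_E = 101/4.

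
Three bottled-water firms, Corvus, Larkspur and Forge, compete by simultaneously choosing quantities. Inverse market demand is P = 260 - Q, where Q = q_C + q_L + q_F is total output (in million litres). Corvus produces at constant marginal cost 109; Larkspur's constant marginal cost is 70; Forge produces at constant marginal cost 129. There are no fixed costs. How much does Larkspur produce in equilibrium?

Corvus's profit: π_C = (260 - Q)q_C - (109q_C). Setting ∂π_C/∂q_C = 0: 151 - 2q_C - (q_L + q_F) = 0.
Larkspur's first-order condition: 190 - 2q_L - (q_C + q_F) = 0.
Forge's first-order condition: 131 - 2q_F - (q_C + q_L) = 0.
Adding the 3 conditions: 472 − 2Q − 2Q = 0, i.e. Q = 118.
Back-substituting: q_C = (151 − 118) = 33, q_L = (190 − 118) = 72, q_F = (131 − 118) = 13.

72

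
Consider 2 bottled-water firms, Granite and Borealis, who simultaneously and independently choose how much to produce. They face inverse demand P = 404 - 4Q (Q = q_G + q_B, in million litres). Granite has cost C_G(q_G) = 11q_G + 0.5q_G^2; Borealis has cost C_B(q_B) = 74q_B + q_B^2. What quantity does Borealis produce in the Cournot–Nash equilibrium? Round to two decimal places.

18.89

Granite's profit: π_G = (404 - 4Q)q_G - (11q_G + (1/2)q_G²). Setting ∂π_G/∂q_G = 0: 393 - 9q_G - 4(q_B) = 0.
Borealis's profit: π_B = (404 - 4Q)q_B - (74q_B + q_B²). Setting ∂π_B/∂q_B = 0: 330 - 10q_B - 4(q_G) = 0.
Best responses: q_G = (393 - 4q_B)/9, q_B = (330 - 4q_G)/10.
Substituting one into the other gives q_G = 1305/37 and q_B = 699/37.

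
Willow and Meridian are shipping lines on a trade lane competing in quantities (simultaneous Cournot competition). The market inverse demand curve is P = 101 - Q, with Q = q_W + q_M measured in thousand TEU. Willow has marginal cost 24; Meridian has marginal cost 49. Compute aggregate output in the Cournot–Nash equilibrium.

43

Willow's profit: π_W = (101 - Q)q_W - (24q_W). Setting ∂π_W/∂q_W = 0: 77 - 2q_W - (q_M) = 0.
Meridian's first-order condition: 52 - 2q_M - (q_W) = 0.
So q_W = (77 - q_M)/2 and q_M = (52 - q_W)/2.
Solving the pair: q_W = 34, q_M = 9.
Total output Q = 34 + 9 = 43.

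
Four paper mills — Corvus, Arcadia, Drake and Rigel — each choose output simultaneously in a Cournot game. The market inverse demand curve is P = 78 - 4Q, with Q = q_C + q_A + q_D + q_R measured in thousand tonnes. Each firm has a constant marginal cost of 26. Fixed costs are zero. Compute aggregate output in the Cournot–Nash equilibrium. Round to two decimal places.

10.40

Each firm earns π_i = (78 - 4Q)q_i - 26q_i.
Setting ∂π_i/∂q_i = 0 with rivals' quantities fixed: 52 - 8q_i - 4·Σ_{j≠i} q_j = 0.
With identical firms every q_j equals q_i, so Σ_{j≠i} q_j = 3q_i and 52 = 20q_i, giving q_i = 13/5.
Total output Q = 13/5 + 13/5 + 13/5 + 13/5 = 52/5.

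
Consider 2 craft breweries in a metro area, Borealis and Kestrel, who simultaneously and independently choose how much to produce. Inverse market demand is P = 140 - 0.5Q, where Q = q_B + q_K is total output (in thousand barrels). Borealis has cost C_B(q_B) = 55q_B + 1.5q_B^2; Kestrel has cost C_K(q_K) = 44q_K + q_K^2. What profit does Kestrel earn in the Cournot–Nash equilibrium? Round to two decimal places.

1267.06

Borealis's profit: π_B = (140 - 0.5Q)q_B - (55q_B + (3/2)q_B²). Setting ∂π_B/∂q_B = 0: 85 - 4q_B - (1/2)(q_K) = 0.
Kestrel's first-order condition: 96 - 3q_K - (1/2)(q_B) = 0.
So q_B = (85 - (1/2)q_K)/4 and q_K = (96 - (1/2)q_B)/3.
Substituting one into the other gives q_B = 828/47 and q_K = 1366/47.
Price P = 140 - (1/2)·46.6809 = 116.6596.
Kestrel's profit: 116.6596·(1366/47) - 44·(1366/47) - (1366/47)² = 1267.0593.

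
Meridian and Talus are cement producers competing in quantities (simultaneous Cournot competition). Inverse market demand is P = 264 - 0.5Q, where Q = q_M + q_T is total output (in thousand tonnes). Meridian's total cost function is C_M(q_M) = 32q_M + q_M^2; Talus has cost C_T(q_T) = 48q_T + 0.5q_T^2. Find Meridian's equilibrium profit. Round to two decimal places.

5749.84

Meridian's profit: π_M = (264 - 0.5Q)q_M - (32q_M + q_M²). Setting ∂π_M/∂q_M = 0: 232 - 3q_M - (1/2)(q_T) = 0.
Talus's profit: π_T = (264 - 0.5Q)q_T - (48q_T + (1/2)q_T²). Setting ∂π_T/∂q_T = 0: 216 - 2q_T - (1/2)(q_M) = 0.
So q_M = (232 - (1/2)q_T)/3 and q_T = (216 - (1/2)q_M)/2.
Substituting one into the other gives q_M = 1424/23 and q_T = 92.5217.
Price P = 264 - (1/2)·154.4348 = 186.7826.
Meridian's profit: 186.7826·(1424/23) - 32·(1424/23) - (1424/23)² = 5749.8374.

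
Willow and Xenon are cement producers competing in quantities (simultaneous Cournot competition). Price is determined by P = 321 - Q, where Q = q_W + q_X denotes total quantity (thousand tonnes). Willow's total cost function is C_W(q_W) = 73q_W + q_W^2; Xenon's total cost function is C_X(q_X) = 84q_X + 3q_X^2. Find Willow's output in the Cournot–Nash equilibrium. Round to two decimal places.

Willow's profit: π_W = (321 - Q)q_W - (73q_W + q_W²). Setting ∂π_W/∂q_W = 0: 248 - 4q_W - (q_X) = 0.
Xenon's profit: π_X = (321 - Q)q_X - (84q_X + 3q_X²). Setting ∂π_X/∂q_X = 0: 237 - 8q_X - (q_W) = 0.
Rearranging gives the reaction functions q_W = (248 - q_X)/4 and q_X = (237 - q_W)/8.
Substituting one into the other gives q_W = 1747/31 and q_X = 700/31.

56.35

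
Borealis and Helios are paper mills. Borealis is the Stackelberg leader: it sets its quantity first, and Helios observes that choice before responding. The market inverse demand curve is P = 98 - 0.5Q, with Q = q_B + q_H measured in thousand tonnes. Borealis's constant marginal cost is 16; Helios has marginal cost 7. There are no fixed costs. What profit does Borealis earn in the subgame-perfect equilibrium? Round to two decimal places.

1332.25

The follower Helios best-responds to any q_B: π_H = (98 - 0.5Q)q_H - 7q_H.
∂π_H/∂q_H = 91 - (1/2)q_B - q_H = 0 gives the reaction function q_H = (91 - (1/2)q_B).
Borealis substitutes q_H(q_B) into its own profit: π_B = q_B(98 - (1/2)q_B - (91 - (1/2)q_B)/2) - 16q_B = (105/2 - (1/4)q_B)q_B - 16q_B.
The leader's first-order condition 73/2 - (1/2)q_B = 0 yields q_B = 73.
Then q_H = (91 - (1/2)·73) = 109/2.
Price P = 98 - (1/2)·(255/2) = 137/4.
Borealis's profit: (137/4 - 16)·73 = 1332.2500.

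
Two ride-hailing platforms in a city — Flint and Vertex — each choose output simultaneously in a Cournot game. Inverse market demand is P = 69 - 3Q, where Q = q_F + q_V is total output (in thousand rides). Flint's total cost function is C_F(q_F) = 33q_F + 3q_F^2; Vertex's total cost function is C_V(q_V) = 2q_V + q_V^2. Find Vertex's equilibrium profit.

Flint's profit: π_F = (69 - 3Q)q_F - (33q_F + 3q_F²). Setting ∂π_F/∂q_F = 0: 36 - 12q_F - 3(q_V) = 0.
Vertex's first-order condition: 67 - 8q_V - 3(q_F) = 0.
So q_F = (36 - 3q_V)/12 and q_V = (67 - 3q_F)/8.
Substituting one into the other gives q_F = 1 and q_V = 8.
Price P = 69 - 3·9 = 42.
Vertex's profit: 42·8 - 2·8 - 8² = 256.

256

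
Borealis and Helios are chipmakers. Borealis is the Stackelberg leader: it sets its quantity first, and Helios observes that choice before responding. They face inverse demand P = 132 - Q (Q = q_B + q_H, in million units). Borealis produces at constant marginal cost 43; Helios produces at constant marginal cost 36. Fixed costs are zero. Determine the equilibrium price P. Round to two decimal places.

63.50

The follower Helios best-responds to any q_B: π_H = (132 - Q)q_H - 36q_H.
Follower FOC: 96 - q_B - 2q_H = 0, so q_H(q_B) = (96 - q_B)/2.
The leader anticipates this reaction. Substituting into P = 132 - Q gives P = 84 - (1/2)q_B, so π_B = (84 - (1/2)q_B)q_B - 43q_B.
Leader FOC: 41 - q_B = 0, so q_B = 41.
Then q_H = (96 - 41)/2 = 55/2.
Total output Q = 137/2, so price P = 132 - 137/2 = 127/2.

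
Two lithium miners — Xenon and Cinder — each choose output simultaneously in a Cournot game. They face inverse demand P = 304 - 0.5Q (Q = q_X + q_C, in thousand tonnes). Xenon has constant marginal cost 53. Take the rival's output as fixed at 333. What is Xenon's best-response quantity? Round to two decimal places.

84.50

With the rival's output fixed at 333, Xenon's profit is π_X = (304 - (1/2)·333 - (1/2)q_X)q_X - (53q_X) = (275/2 - (1/2)q_X)q_X - (53q_X).
∂π_X/∂q_X = 169/2 - q_X = 0, so q_X = 169/2.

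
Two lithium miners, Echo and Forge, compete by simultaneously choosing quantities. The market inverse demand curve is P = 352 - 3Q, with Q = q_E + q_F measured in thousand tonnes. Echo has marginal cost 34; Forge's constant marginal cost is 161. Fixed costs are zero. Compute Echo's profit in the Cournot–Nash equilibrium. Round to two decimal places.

7334.26

Echo's profit: π_E = (352 - 3Q)q_E - (34q_E). Setting ∂π_E/∂q_E = 0: 318 - 6q_E - 3(q_F) = 0.
Forge's profit: π_F = (352 - 3Q)q_F - (161q_F). Setting ∂π_F/∂q_F = 0: 191 - 6q_F - 3(q_E) = 0.
So q_E = (318 - 3q_F)/6 and q_F = (191 - 3q_E)/6.
Solving the pair: q_E = 445/9, q_F = 64/9.
Price P = 352 - 3·(509/9) = 547/3.
Echo's profit: (547/3 - 34)·(445/9) = 7334.2593.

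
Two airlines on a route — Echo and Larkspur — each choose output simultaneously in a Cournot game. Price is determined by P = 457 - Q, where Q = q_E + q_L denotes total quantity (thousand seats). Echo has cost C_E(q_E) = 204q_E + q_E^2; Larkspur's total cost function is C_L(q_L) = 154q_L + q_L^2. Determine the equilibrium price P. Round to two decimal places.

345.80

Echo's profit: π_E = (457 - Q)q_E - (204q_E + q_E²). Setting ∂π_E/∂q_E = 0: 253 - 4q_E - (q_L) = 0.
Larkspur's profit: π_L = (457 - Q)q_L - (154q_L + q_L²). Setting ∂π_L/∂q_L = 0: 303 - 4q_L - (q_E) = 0.
Rearranging gives the reaction functions q_E = (253 - q_L)/4 and q_L = (303 - q_E)/4.
Solving the pair: q_E = 709/15, q_L = 959/15.
Total output Q = 556/5, so price P = 457 - 556/5 = 1729/5.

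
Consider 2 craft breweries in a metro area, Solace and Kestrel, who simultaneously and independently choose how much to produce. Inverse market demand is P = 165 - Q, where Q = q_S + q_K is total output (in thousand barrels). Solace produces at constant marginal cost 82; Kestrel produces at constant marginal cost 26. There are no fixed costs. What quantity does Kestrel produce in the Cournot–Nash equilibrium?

Solace's profit: π_S = (165 - Q)q_S - (82q_S). Setting ∂π_S/∂q_S = 0: 83 - 2q_S - (q_K) = 0.
Kestrel's first-order condition: 139 - 2q_K - (q_S) = 0.
Best responses: q_S = (83 - q_K)/2, q_K = (139 - q_S)/2.
Substituting one into the other gives q_S = 9 and q_K = 65.

65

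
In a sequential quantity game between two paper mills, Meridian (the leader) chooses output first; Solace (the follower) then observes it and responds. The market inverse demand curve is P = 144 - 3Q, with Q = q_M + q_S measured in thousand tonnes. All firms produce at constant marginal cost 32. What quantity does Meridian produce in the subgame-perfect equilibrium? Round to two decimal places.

Solve by backward induction. Given q_M, the follower Solace maximises π_S = (144 - 3q_M - 3q_S)q_S - 32q_S.
∂π_S/∂q_S = 112 - 3q_M - 6q_S = 0 gives the reaction function q_S = (112 - 3q_M)/6.
The leader anticipates this reaction. Substituting into P = 144 - 3Q gives P = 88 - (3/2)q_M, so π_M = (88 - (3/2)q_M)q_M - 32q_M.
The leader's first-order condition 56 - 3q_M = 0 yields q_M = 56/3.
Then q_S = (112 - 3·(56/3))/6 = 28/3.

18.67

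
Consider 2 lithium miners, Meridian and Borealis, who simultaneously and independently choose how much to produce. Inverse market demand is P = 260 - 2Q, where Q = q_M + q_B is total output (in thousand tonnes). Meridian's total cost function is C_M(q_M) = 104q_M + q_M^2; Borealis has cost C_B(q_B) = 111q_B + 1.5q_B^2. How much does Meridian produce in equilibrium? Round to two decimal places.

Meridian's profit: π_M = (260 - 2Q)q_M - (104q_M + q_M²). Setting ∂π_M/∂q_M = 0: 156 - 6q_M - 2(q_B) = 0.
Borealis's profit: π_B = (260 - 2Q)q_B - (111q_B + (3/2)q_B²). Setting ∂π_B/∂q_B = 0: 149 - 7q_B - 2(q_M) = 0.
Best responses: q_M = (156 - 2q_B)/6, q_B = (149 - 2q_M)/7.
Substituting one into the other gives q_M = 397/19 and q_B = 291/19.

20.89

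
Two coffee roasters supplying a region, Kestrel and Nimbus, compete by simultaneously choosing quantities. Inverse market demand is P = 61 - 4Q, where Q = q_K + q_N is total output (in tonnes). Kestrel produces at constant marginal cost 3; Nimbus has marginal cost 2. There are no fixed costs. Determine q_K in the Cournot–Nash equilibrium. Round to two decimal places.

Kestrel's profit: π_K = (61 - 4Q)q_K - (3q_K). Setting ∂π_K/∂q_K = 0: 58 - 8q_K - 4(q_N) = 0.
Nimbus's first-order condition: 59 - 8q_N - 4(q_K) = 0.
So q_K = (58 - 4q_N)/8 and q_N = (59 - 4q_K)/8.
Substituting one into the other gives q_K = 19/4 and q_N = 5.

4.75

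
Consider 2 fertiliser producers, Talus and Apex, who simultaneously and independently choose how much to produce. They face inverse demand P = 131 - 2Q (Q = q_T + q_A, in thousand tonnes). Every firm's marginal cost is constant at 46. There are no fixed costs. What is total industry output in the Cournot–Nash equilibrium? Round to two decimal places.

A representative firm's profit is π_i = q_i(131 - 2Q) - 46q_i.
Setting ∂π_i/∂q_i = 0 with rivals' quantities fixed: 85 - 4q_i - 2q_j = 0.
With identical firms every q_j equals q_i, so q_j = q_i and 85 = 6q_i, giving q_i = 85/6.
Total output Q = 85/6 + 85/6 = 85/3.

28.33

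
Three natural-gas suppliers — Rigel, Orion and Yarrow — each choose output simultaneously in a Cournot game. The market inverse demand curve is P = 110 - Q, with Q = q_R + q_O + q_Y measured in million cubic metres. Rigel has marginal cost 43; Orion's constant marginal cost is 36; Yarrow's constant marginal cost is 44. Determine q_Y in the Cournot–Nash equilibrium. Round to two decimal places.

14.25

Rigel's profit: π_R = (110 - Q)q_R - (43q_R). Setting ∂π_R/∂q_R = 0: 67 - 2q_R - (q_O + q_Y) = 0.
Orion's first-order condition: 74 - 2q_O - (q_R + q_Y) = 0.
Yarrow's first-order condition: 66 - 2q_Y - (q_R + q_O) = 0.
Summing all 3 equations gives 207 − 4Q = 0, hence Q = 207/4.
Back-substituting: q_R = (67 − 207/4) = 61/4, q_O = (74 − 207/4) = 89/4, q_Y = (66 − 207/4) = 57/4.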